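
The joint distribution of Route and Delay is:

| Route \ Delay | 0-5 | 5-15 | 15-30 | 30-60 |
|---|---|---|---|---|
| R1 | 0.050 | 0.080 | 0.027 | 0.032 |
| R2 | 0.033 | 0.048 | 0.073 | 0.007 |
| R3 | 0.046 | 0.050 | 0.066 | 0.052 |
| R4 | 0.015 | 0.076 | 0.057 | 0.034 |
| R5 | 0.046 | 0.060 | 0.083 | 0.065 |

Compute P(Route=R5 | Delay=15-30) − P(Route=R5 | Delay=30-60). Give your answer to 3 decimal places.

P(Delay=15-30) = 0.027 + 0.073 + 0.066 + 0.057 + 0.083 = 0.306; P(Route=R5 | Delay=15-30) = 0.083/0.306 = 0.2712.
P(Delay=30-60) = 0.032 + 0.007 + 0.052 + 0.034 + 0.065 = 0.190; P(Route=R5 | Delay=30-60) = 0.065/0.190 = 0.3421.
Difference = -0.071.

-0.071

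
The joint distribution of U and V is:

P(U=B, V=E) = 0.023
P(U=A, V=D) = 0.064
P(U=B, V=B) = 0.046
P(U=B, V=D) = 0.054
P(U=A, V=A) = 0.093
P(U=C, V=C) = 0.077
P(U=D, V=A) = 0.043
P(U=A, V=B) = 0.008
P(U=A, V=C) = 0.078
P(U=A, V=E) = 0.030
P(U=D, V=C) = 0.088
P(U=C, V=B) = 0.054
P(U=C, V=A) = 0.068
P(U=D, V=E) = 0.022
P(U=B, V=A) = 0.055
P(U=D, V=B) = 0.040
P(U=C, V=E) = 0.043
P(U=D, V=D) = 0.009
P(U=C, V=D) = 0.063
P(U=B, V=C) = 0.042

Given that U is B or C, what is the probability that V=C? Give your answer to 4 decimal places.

0.2267

P(U=B) = 0.055 + 0.046 + 0.042 + 0.054 + 0.023 = 0.220.
P(U=C) = 0.068 + 0.054 + 0.077 + 0.063 + 0.043 = 0.305.
P(U ∈ {B, C}) = 0.220 + 0.305 = 0.525; P(V=C, U ∈ {B, C}) = 0.042 + 0.077 = 0.119.
P(V=C | U ∈ {B, C}) = 0.119/0.525 = 0.2267.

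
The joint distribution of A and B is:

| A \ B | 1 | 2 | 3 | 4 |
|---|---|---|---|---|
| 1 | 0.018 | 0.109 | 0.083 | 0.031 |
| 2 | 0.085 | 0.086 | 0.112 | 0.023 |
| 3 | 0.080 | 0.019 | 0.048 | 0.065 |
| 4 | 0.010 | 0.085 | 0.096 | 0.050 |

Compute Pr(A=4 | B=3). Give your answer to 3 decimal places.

P(B=3) = 0.083 + 0.112 + 0.048 + 0.096 = 0.339.
P(A=4 | B=3) = 0.096/0.339 = 0.283.

0.283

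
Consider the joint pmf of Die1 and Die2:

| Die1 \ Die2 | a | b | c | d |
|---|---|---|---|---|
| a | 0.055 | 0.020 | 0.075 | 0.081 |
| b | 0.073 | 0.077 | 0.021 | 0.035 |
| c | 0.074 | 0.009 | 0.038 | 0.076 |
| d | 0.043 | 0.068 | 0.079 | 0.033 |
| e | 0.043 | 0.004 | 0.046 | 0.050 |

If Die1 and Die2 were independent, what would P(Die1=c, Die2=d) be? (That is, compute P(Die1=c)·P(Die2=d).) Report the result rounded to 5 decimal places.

P(Die1=c) = 0.074 + 0.009 + 0.038 + 0.076 = 0.197.
P(Die2=d) = 0.081 + 0.035 + 0.076 + 0.033 + 0.050 = 0.275.
Product: 0.197 × 0.275 = 0.05418.

0.05418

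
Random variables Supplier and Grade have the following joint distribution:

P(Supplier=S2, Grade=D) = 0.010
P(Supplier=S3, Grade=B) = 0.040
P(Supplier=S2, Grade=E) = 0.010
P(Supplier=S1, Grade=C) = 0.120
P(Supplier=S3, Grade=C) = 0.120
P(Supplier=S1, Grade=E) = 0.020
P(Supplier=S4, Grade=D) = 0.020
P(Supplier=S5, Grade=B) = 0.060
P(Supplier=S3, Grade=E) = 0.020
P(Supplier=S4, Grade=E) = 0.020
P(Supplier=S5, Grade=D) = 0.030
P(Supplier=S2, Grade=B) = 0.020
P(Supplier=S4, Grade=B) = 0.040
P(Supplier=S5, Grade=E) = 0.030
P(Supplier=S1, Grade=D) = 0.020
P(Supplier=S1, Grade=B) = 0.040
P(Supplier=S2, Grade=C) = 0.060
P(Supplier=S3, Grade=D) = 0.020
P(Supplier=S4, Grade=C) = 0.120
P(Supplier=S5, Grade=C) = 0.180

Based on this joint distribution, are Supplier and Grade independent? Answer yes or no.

Every cell satisfies P(Supplier,Grade) = P(Supplier)·P(Grade). For instance P(Supplier=S3) = 0.200, P(Grade=E) = 0.100, and 0.200×0.100 = 0.020 matches the joint entry. So Supplier and Grade are independent.

yes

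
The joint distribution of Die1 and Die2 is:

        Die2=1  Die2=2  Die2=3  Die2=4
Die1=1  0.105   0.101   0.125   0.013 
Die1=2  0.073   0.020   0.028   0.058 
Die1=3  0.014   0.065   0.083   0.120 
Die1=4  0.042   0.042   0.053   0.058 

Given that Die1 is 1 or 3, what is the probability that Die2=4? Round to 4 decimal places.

P(Die1=1) = 0.105 + 0.101 + 0.125 + 0.013 = 0.344.
P(Die1=3) = 0.014 + 0.065 + 0.083 + 0.120 = 0.282.
P(Die1 ∈ {1, 3}) = 0.344 + 0.282 = 0.626; P(Die2=4, Die1 ∈ {1, 3}) = 0.013 + 0.120 = 0.133.
P(Die2=4 | Die1 ∈ {1, 3}) = 0.133/0.626 = 0.2125.

0.2125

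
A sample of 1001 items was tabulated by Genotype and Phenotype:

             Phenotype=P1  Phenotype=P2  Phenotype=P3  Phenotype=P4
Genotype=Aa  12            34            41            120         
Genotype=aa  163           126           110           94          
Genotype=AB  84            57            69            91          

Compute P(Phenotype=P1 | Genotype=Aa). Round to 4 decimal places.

0.0580

Total with Genotype=Aa: 12 + 34 + 41 + 120 = 207.
P(Phenotype=P1 | Genotype=Aa) = 12/207 = 0.0580.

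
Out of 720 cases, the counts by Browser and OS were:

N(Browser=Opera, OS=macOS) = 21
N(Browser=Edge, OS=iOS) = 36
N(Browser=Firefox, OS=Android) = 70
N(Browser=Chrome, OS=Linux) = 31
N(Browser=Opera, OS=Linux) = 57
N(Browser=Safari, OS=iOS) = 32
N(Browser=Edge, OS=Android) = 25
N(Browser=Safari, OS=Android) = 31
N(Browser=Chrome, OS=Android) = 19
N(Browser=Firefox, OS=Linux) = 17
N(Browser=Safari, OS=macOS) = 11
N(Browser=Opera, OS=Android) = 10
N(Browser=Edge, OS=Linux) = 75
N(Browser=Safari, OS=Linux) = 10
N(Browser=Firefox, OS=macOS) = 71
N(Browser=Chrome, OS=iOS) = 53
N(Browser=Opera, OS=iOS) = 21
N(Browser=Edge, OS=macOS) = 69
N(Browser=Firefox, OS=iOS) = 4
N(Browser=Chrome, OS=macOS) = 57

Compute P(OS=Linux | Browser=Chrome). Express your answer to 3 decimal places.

0.194

Total with Browser=Chrome: 57 + 31 + 53 + 19 = 160.
P(OS=Linux | Browser=Chrome) = 31/160 = 0.194.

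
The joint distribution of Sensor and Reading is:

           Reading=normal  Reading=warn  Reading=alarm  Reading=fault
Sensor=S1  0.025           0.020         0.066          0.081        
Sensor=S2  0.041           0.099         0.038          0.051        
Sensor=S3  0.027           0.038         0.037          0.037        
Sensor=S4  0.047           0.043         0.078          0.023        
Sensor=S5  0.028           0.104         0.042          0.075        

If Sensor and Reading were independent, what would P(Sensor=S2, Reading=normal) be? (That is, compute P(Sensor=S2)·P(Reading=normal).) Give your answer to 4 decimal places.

0.0385

P(Sensor=S2) = 0.041 + 0.099 + 0.038 + 0.051 = 0.229.
P(Reading=normal) = 0.025 + 0.041 + 0.027 + 0.047 + 0.028 = 0.168.
Product: 0.229 × 0.168 = 0.0385.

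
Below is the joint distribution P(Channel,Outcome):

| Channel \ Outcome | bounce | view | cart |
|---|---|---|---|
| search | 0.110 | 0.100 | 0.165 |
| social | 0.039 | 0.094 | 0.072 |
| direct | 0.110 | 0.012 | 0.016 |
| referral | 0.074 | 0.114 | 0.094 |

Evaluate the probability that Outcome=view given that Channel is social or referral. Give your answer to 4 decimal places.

P(Channel=social) = 0.039 + 0.094 + 0.072 = 0.205.
P(Channel=referral) = 0.074 + 0.114 + 0.094 = 0.282.
P(Channel ∈ {social, referral}) = 0.205 + 0.282 = 0.487; P(Outcome=view, Channel ∈ {social, referral}) = 0.094 + 0.114 = 0.208.
P(Outcome=view | Channel ∈ {social, referral}) = 0.208/0.487 = 0.4271.

0.4271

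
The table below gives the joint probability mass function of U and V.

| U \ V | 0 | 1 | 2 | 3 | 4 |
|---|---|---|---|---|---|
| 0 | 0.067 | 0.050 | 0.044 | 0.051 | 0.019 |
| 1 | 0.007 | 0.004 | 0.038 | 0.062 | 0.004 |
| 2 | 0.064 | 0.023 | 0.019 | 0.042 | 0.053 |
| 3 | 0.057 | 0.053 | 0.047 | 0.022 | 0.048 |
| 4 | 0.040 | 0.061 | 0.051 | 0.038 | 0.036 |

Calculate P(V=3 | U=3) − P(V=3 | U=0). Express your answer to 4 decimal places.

P(U=3) = 0.057 + 0.053 + 0.047 + 0.022 + 0.048 = 0.227; P(V=3 | U=3) = 0.022/0.227 = 0.09692.
P(U=0) = 0.067 + 0.050 + 0.044 + 0.051 + 0.019 = 0.231; P(V=3 | U=0) = 0.051/0.231 = 0.22078.
Difference = -0.1239.

-0.1239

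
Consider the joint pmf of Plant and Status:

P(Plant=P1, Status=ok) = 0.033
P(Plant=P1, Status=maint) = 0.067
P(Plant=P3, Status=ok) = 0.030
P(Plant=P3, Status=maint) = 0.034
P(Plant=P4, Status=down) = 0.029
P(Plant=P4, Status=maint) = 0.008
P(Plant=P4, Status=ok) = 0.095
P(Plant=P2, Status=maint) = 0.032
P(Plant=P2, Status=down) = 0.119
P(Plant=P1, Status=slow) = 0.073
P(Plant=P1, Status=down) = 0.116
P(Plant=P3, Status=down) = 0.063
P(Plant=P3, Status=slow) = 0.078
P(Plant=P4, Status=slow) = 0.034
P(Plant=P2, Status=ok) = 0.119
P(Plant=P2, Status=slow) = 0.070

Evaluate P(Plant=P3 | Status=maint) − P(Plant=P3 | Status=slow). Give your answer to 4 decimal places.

-0.0647

P(Status=maint) = 0.067 + 0.032 + 0.034 + 0.008 = 0.141; P(Plant=P3 | Status=maint) = 0.034/0.141 = 0.24113.
P(Status=slow) = 0.073 + 0.070 + 0.078 + 0.034 = 0.255; P(Plant=P3 | Status=slow) = 0.078/0.255 = 0.30588.
Difference = -0.0647.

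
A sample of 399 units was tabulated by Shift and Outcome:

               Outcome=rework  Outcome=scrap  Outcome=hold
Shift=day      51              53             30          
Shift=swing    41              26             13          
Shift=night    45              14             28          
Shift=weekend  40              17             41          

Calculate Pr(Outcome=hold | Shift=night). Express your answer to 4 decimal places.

0.3218

Total with Shift=night: 45 + 14 + 28 = 87.
P(Outcome=hold | Shift=night) = 28/87 = 0.3218.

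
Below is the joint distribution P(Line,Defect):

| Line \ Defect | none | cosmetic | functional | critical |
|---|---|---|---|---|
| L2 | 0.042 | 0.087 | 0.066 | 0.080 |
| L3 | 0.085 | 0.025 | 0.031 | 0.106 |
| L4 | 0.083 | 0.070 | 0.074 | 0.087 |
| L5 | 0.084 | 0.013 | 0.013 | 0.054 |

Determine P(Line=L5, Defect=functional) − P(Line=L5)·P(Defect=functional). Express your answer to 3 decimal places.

P(Line=L5) = 0.084 + 0.013 + 0.013 + 0.054 = 0.164.
P(Defect=functional) = 0.066 + 0.031 + 0.074 + 0.013 = 0.184.
P(Line=L5, Defect=functional) − P(Line=L5)P(Defect=functional) = 0.013 − 0.164×0.184 = -0.017.

-0.017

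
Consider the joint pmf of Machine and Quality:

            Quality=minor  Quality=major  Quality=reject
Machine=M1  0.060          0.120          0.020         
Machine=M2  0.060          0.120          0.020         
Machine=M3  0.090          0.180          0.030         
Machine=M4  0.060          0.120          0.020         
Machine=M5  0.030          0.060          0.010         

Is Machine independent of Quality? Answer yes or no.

yes

Every cell satisfies P(Machine,Quality) = P(Machine)·P(Quality). For instance P(Machine=M5) = 0.100, P(Quality=reject) = 0.100, and 0.100×0.100 = 0.010 matches the joint entry. So Machine and Quality are independent.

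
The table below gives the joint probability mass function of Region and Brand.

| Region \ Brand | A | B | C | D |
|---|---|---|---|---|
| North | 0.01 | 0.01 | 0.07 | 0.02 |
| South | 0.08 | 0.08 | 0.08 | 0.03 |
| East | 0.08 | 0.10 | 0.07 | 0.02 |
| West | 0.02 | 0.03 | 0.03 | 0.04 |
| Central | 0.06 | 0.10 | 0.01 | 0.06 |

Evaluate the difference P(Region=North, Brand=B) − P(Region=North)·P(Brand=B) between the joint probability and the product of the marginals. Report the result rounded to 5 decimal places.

-0.02520

P(Region=North) = 0.01 + 0.01 + 0.07 + 0.02 = 0.11.
P(Brand=B) = 0.01 + 0.08 + 0.10 + 0.03 + 0.10 = 0.32.
P(Region=North, Brand=B) − P(Region=North)P(Brand=B) = 0.01 − 0.11×0.32 = -0.02520.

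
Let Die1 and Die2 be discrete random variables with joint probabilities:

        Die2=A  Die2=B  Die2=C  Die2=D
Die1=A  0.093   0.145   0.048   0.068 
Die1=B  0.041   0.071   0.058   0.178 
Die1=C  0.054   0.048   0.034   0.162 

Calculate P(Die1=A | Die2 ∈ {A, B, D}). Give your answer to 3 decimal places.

0.356

P(Die2=A) = 0.093 + 0.041 + 0.054 = 0.188.
P(Die2=B) = 0.145 + 0.071 + 0.048 = 0.264.
P(Die2=D) = 0.068 + 0.178 + 0.162 = 0.408.
P(Die2 ∈ {A, B, D}) = 0.188 + 0.264 + 0.408 = 0.860; P(Die1=A, Die2 ∈ {A, B, D}) = 0.093 + 0.145 + 0.068 = 0.306.
P(Die1=A | Die2 ∈ {A, B, D}) = 0.306/0.860 = 0.356.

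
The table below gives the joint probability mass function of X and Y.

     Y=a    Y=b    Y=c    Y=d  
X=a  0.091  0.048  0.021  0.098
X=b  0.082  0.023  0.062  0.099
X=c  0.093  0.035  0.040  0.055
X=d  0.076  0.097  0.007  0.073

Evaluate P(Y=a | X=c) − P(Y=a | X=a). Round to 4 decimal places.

0.0643

P(X=c) = 0.093 + 0.035 + 0.040 + 0.055 = 0.223; P(Y=a | X=c) = 0.093/0.223 = 0.41704.
P(X=a) = 0.091 + 0.048 + 0.021 + 0.098 = 0.258; P(Y=a | X=a) = 0.091/0.258 = 0.35271.
Difference = 0.0643.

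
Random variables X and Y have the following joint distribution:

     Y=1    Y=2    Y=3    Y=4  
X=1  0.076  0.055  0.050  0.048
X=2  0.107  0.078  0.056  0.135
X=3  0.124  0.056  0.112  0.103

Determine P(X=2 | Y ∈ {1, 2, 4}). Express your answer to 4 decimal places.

0.4092

P(Y=1) = 0.076 + 0.107 + 0.124 = 0.307.
P(Y=2) = 0.055 + 0.078 + 0.056 = 0.189.
P(Y=4) = 0.048 + 0.135 + 0.103 = 0.286.
P(Y ∈ {1, 2, 4}) = 0.307 + 0.189 + 0.286 = 0.782; P(X=2, Y ∈ {1, 2, 4}) = 0.107 + 0.078 + 0.135 = 0.320.
P(X=2 | Y ∈ {1, 2, 4}) = 0.320/0.782 = 0.4092.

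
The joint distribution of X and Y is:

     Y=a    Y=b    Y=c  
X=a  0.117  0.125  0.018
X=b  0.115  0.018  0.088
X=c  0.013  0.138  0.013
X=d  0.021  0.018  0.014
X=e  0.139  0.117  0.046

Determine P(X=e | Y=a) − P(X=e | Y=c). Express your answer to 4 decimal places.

P(Y=a) = 0.117 + 0.115 + 0.013 + 0.021 + 0.139 = 0.405; P(X=e | Y=a) = 0.139/0.405 = 0.34321.
P(Y=c) = 0.018 + 0.088 + 0.013 + 0.014 + 0.046 = 0.179; P(X=e | Y=c) = 0.046/0.179 = 0.25698.
Difference = 0.0862.

0.0862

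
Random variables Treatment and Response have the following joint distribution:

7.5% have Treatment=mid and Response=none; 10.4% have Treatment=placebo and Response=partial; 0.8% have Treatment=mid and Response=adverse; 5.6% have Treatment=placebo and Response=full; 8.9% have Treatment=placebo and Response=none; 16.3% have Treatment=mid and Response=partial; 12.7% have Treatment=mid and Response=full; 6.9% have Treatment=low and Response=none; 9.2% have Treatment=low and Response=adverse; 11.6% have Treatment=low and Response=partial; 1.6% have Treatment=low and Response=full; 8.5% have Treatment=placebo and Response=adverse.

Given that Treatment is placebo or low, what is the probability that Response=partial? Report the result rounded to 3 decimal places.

0.351

P(Treatment=placebo) = 0.089 + 0.104 + 0.056 + 0.085 = 0.334.
P(Treatment=low) = 0.069 + 0.116 + 0.016 + 0.092 = 0.293.
P(Treatment ∈ {placebo, low}) = 0.334 + 0.293 = 0.627; P(Response=partial, Treatment ∈ {placebo, low}) = 0.104 + 0.116 = 0.220.
P(Response=partial | Treatment ∈ {placebo, low}) = 0.220/0.627 = 0.351.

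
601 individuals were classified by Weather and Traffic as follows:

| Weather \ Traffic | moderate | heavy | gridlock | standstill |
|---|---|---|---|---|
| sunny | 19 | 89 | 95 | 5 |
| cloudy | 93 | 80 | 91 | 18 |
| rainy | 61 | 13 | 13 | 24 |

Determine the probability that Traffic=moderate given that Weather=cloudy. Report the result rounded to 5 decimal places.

0.32979

Total with Weather=cloudy: 93 + 80 + 91 + 18 = 282.
P(Traffic=moderate | Weather=cloudy) = 93/282 = 0.32979.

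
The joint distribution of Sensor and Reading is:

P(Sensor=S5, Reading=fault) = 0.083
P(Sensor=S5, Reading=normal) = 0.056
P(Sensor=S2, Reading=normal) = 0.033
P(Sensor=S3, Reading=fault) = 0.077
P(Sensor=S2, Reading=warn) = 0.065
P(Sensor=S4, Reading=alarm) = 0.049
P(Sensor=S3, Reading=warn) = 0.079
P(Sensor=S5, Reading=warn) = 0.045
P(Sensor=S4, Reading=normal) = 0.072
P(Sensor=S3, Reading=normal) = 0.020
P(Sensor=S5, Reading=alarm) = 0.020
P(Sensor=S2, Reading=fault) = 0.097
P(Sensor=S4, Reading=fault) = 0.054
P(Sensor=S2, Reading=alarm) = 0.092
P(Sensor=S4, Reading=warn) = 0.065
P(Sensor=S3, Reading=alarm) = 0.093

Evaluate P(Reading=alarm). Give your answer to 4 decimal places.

P(Reading=alarm) = 0.092 + 0.093 + 0.049 + 0.020 = 0.254.

0.2540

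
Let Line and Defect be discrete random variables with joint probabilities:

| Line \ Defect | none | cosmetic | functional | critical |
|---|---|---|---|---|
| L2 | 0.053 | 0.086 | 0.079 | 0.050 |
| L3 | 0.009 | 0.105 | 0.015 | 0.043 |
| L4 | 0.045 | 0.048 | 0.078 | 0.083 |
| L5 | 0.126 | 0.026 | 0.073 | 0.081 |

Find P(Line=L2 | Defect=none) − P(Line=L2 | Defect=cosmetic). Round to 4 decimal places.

-0.0971

P(Defect=none) = 0.053 + 0.009 + 0.045 + 0.126 = 0.233; P(Line=L2 | Defect=none) = 0.053/0.233 = 0.22747.
P(Defect=cosmetic) = 0.086 + 0.105 + 0.048 + 0.026 = 0.265; P(Line=L2 | Defect=cosmetic) = 0.086/0.265 = 0.32453.
Difference = -0.0971.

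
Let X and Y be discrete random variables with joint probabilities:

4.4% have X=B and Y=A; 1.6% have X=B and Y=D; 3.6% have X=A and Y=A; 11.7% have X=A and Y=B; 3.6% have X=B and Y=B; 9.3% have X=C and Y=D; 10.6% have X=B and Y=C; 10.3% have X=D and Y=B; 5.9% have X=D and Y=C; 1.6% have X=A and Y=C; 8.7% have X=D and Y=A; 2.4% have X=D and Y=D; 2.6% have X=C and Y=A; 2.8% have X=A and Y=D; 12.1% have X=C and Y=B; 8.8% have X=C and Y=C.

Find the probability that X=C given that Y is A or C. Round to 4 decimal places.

P(Y=A) = 0.036 + 0.044 + 0.026 + 0.087 = 0.193.
P(Y=C) = 0.016 + 0.106 + 0.088 + 0.059 = 0.269.
P(Y ∈ {A, C}) = 0.193 + 0.269 = 0.462; P(X=C, Y ∈ {A, C}) = 0.026 + 0.088 = 0.114.
P(X=C | Y ∈ {A, C}) = 0.114/0.462 = 0.2468.

0.2468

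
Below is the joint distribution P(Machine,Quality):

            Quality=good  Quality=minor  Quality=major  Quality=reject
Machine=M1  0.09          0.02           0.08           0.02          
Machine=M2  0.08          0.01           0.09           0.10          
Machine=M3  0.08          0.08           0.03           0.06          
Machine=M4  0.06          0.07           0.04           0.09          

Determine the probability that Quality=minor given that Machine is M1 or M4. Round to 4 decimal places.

0.1915

P(Machine=M1) = 0.09 + 0.02 + 0.08 + 0.02 = 0.21.
P(Machine=M4) = 0.06 + 0.07 + 0.04 + 0.09 = 0.26.
P(Machine ∈ {M1, M4}) = 0.21 + 0.26 = 0.47; P(Quality=minor, Machine ∈ {M1, M4}) = 0.02 + 0.07 = 0.09.
P(Quality=minor | Machine ∈ {M1, M4}) = 0.09/0.47 = 0.1915.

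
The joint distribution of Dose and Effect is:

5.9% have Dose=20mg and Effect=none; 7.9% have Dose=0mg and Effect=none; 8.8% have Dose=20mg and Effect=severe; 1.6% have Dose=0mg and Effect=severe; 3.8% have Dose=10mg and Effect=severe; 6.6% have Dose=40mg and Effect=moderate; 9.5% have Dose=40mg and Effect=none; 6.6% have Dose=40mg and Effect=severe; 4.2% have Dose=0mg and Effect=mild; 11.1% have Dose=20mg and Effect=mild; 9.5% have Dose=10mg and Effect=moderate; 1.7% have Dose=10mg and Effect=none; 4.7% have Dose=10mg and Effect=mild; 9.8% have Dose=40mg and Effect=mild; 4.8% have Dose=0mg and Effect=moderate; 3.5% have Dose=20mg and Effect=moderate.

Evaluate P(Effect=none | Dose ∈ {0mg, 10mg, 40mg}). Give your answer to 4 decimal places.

P(Dose=0mg) = 0.079 + 0.042 + 0.048 + 0.016 = 0.185.
P(Dose=10mg) = 0.017 + 0.047 + 0.095 + 0.038 = 0.197.
P(Dose=40mg) = 0.095 + 0.098 + 0.066 + 0.066 = 0.325.
P(Dose ∈ {0mg, 10mg, 40mg}) = 0.185 + 0.197 + 0.325 = 0.707; P(Effect=none, Dose ∈ {0mg, 10mg, 40mg}) = 0.079 + 0.017 + 0.095 = 0.191.
P(Effect=none | Dose ∈ {0mg, 10mg, 40mg}) = 0.191/0.707 = 0.2702.

0.2702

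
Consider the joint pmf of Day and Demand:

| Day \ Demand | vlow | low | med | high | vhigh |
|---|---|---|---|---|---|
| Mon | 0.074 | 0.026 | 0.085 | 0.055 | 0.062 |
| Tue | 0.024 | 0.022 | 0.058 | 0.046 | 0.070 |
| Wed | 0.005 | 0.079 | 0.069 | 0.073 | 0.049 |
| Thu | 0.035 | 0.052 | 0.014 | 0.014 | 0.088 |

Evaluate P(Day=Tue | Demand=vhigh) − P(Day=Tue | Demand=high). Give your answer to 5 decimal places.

P(Demand=vhigh) = 0.062 + 0.070 + 0.049 + 0.088 = 0.269; P(Day=Tue | Demand=vhigh) = 0.070/0.269 = 0.260223.
P(Demand=high) = 0.055 + 0.046 + 0.073 + 0.014 = 0.188; P(Day=Tue | Demand=high) = 0.046/0.188 = 0.244681.
Difference = 0.01554.

0.01554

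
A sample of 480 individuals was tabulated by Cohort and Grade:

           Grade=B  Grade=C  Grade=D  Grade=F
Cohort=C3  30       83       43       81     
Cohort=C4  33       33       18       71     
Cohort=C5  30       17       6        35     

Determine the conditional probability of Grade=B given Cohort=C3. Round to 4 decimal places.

Total with Cohort=C3: 30 + 83 + 43 + 81 = 237.
P(Grade=B | Cohort=C3) = 30/237 = 0.1266.

0.1266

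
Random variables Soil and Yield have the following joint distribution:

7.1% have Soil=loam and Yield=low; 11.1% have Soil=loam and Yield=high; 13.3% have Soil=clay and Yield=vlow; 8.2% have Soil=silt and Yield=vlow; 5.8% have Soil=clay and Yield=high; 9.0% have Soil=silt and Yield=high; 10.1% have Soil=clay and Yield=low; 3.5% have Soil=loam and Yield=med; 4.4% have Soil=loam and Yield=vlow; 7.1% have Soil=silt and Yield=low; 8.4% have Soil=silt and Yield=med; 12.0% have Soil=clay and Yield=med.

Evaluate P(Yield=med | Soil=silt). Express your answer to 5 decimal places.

P(Soil=silt) = 0.082 + 0.071 + 0.084 + 0.090 = 0.327.
P(Yield=med | Soil=silt) = 0.084/0.327 = 0.25688.

0.25688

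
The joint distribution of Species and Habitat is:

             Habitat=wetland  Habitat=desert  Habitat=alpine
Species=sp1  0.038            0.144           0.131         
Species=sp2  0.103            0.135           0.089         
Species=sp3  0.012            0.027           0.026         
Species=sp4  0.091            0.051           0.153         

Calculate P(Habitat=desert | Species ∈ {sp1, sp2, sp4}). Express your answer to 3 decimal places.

0.353

P(Species=sp1) = 0.038 + 0.144 + 0.131 = 0.313.
P(Species=sp2) = 0.103 + 0.135 + 0.089 = 0.327.
P(Species=sp4) = 0.091 + 0.051 + 0.153 = 0.295.
P(Species ∈ {sp1, sp2, sp4}) = 0.313 + 0.327 + 0.295 = 0.935; P(Habitat=desert, Species ∈ {sp1, sp2, sp4}) = 0.144 + 0.135 + 0.051 = 0.330.
P(Habitat=desert | Species ∈ {sp1, sp2, sp4}) = 0.330/0.935 = 0.353.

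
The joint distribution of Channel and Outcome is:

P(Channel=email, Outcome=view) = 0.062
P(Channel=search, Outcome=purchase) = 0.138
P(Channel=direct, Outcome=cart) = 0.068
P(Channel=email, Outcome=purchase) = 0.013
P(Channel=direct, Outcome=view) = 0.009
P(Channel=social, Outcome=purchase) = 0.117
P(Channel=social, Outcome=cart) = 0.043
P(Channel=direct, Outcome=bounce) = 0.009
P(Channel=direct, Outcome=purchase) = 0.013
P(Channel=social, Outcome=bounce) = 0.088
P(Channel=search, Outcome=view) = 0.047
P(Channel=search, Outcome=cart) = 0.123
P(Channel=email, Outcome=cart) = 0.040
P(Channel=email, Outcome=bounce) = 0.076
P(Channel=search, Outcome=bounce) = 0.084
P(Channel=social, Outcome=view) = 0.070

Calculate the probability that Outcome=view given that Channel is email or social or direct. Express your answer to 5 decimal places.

0.23191

P(Channel=email) = 0.076 + 0.062 + 0.040 + 0.013 = 0.191.
P(Channel=social) = 0.088 + 0.070 + 0.043 + 0.117 = 0.318.
P(Channel=direct) = 0.009 + 0.009 + 0.068 + 0.013 = 0.099.
P(Channel ∈ {email, social, direct}) = 0.191 + 0.318 + 0.099 = 0.608; P(Outcome=view, Channel ∈ {email, social, direct}) = 0.062 + 0.070 + 0.009 = 0.141.
P(Outcome=view | Channel ∈ {email, social, direct}) = 0.141/0.608 = 0.23191.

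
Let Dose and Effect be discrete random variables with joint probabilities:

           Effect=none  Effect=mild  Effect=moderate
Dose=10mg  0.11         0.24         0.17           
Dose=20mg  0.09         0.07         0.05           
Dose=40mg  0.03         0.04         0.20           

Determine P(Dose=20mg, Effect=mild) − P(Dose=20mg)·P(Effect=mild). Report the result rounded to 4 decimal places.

-0.0035

P(Dose=20mg) = 0.09 + 0.07 + 0.05 = 0.21.
P(Effect=mild) = 0.24 + 0.07 + 0.04 = 0.35.
P(Dose=20mg, Effect=mild) − P(Dose=20mg)P(Effect=mild) = 0.07 − 0.21×0.35 = -0.0035.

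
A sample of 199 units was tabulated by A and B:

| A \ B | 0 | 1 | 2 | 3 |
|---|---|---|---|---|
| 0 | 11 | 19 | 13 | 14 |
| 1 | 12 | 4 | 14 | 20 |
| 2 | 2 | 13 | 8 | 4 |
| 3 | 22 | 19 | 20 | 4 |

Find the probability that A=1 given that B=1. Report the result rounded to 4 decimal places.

0.0727

Total with B=1: 19 + 4 + 13 + 19 = 55.
P(A=1 | B=1) = 4/55 = 0.0727.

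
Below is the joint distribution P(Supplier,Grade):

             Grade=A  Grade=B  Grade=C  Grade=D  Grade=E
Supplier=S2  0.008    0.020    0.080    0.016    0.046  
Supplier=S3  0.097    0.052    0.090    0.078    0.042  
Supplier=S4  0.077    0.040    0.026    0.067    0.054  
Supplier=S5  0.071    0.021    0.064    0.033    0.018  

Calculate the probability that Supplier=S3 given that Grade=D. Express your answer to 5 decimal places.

P(Grade=D) = 0.016 + 0.078 + 0.067 + 0.033 = 0.194.
P(Supplier=S3 | Grade=D) = 0.078/0.194 = 0.40206.

0.40206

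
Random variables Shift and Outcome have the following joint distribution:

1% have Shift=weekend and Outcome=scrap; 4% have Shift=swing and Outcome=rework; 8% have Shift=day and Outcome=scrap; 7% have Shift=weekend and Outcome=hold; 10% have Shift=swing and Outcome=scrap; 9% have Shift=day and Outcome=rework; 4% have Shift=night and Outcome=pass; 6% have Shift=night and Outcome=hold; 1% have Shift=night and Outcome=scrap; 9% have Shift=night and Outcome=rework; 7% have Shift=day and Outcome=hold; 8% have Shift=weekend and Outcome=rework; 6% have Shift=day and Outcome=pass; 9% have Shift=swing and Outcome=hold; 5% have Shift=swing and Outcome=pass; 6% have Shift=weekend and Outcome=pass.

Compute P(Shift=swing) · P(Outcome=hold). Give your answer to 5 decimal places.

0.08120

P(Shift=swing) = 0.05 + 0.04 + 0.10 + 0.09 = 0.28.
P(Outcome=hold) = 0.07 + 0.09 + 0.06 + 0.07 = 0.29.
Product: 0.28 × 0.29 = 0.08120.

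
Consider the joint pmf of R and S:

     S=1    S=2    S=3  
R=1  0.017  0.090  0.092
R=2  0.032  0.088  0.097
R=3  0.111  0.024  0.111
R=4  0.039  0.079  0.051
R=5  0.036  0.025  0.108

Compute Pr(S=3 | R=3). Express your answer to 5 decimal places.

P(R=3) = 0.111 + 0.024 + 0.111 = 0.246.
P(S=3 | R=3) = 0.111/0.246 = 0.45122.

0.45122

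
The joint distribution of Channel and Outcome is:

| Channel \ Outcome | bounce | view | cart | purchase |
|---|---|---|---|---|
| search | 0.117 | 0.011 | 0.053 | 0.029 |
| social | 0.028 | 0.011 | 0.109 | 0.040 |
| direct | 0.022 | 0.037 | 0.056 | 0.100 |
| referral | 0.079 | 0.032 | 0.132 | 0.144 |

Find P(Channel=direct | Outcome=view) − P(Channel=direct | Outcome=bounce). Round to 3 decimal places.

0.317

P(Outcome=view) = 0.011 + 0.011 + 0.037 + 0.032 = 0.091; P(Channel=direct | Outcome=view) = 0.037/0.091 = 0.4066.
P(Outcome=bounce) = 0.117 + 0.028 + 0.022 + 0.079 = 0.246; P(Channel=direct | Outcome=bounce) = 0.022/0.246 = 0.0894.
Difference = 0.317.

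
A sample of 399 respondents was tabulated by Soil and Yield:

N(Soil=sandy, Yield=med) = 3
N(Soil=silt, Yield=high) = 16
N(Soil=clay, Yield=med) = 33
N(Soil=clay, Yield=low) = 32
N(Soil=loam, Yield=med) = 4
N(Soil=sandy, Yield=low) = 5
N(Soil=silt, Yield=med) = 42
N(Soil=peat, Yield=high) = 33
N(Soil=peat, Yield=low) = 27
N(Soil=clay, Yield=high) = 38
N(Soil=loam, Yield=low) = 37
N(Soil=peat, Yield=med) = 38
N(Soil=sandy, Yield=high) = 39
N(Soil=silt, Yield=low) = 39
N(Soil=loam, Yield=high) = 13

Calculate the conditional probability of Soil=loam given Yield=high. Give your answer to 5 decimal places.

0.09353

Total with Yield=high: 39 + 13 + 38 + 16 + 33 = 139.
P(Soil=loam | Yield=high) = 13/139 = 0.09353.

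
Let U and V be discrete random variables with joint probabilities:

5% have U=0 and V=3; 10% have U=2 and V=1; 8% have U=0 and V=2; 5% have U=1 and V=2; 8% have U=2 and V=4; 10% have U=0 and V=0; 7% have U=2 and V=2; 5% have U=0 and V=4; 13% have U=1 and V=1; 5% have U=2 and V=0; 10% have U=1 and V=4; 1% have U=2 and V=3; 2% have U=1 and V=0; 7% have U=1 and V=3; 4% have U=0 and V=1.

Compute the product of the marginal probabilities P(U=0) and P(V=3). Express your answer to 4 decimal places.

0.0416

P(U=0) = 0.10 + 0.04 + 0.08 + 0.05 + 0.05 = 0.32.
P(V=3) = 0.05 + 0.07 + 0.01 = 0.13.
Product: 0.32 × 0.13 = 0.0416.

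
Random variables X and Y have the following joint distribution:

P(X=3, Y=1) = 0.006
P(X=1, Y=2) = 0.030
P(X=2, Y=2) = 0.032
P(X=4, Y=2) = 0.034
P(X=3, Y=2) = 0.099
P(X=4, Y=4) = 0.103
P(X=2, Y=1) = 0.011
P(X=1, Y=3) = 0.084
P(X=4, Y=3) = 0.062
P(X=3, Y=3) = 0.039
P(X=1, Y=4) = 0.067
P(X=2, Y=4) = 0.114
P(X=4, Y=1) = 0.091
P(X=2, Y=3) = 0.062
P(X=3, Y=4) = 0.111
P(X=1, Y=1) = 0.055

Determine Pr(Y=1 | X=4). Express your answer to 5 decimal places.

P(X=4) = 0.091 + 0.034 + 0.062 + 0.103 = 0.290.
P(Y=1 | X=4) = 0.091/0.290 = 0.31379.

0.31379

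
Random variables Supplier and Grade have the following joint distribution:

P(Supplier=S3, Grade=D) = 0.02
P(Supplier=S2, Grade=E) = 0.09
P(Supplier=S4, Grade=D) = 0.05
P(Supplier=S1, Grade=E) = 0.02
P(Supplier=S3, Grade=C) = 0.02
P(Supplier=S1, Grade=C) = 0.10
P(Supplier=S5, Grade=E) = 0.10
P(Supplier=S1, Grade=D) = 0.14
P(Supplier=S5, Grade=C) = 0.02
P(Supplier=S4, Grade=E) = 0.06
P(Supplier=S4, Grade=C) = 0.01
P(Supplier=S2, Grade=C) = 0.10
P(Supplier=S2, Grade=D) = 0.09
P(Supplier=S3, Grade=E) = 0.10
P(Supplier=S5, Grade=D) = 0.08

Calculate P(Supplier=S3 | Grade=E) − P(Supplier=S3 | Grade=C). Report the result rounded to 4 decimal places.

P(Grade=E) = 0.02 + 0.09 + 0.10 + 0.06 + 0.10 = 0.37; P(Supplier=S3 | Grade=E) = 0.10/0.37 = 0.27027.
P(Grade=C) = 0.10 + 0.10 + 0.02 + 0.01 + 0.02 = 0.25; P(Supplier=S3 | Grade=C) = 0.02/0.25 = 0.08000.
Difference = 0.1903.

0.1903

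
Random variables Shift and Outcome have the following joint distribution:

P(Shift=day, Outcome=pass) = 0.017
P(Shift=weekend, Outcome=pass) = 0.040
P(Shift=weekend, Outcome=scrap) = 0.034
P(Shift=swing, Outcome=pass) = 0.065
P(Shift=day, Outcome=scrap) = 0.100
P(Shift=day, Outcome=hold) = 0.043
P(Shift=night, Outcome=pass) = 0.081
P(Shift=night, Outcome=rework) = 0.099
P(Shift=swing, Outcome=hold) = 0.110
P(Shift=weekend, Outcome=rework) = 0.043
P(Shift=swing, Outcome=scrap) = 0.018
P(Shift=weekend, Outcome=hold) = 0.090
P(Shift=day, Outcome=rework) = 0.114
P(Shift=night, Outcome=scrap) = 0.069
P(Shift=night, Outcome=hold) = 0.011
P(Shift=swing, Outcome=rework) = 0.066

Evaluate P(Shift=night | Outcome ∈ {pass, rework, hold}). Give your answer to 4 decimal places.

0.2452

P(Outcome=pass) = 0.017 + 0.065 + 0.081 + 0.040 = 0.203.
P(Outcome=rework) = 0.114 + 0.066 + 0.099 + 0.043 = 0.322.
P(Outcome=hold) = 0.043 + 0.110 + 0.011 + 0.090 = 0.254.
P(Outcome ∈ {pass, rework, hold}) = 0.203 + 0.322 + 0.254 = 0.779; P(Shift=night, Outcome ∈ {pass, rework, hold}) = 0.081 + 0.099 + 0.011 = 0.191.
P(Shift=night | Outcome ∈ {pass, rework, hold}) = 0.191/0.779 = 0.2452.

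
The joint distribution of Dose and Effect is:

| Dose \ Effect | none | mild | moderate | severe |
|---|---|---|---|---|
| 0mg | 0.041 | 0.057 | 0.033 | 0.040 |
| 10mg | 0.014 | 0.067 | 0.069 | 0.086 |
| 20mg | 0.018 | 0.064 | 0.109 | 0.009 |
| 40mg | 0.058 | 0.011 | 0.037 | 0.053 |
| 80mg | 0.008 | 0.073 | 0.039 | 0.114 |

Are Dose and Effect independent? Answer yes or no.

P(Dose=20mg) = 0.200 and P(Effect=moderate) = 0.287, so their product is 0.05740, but P(Dose=20mg, Effect=moderate) = 0.109. Since these differ, Dose and Effect are not independent.

no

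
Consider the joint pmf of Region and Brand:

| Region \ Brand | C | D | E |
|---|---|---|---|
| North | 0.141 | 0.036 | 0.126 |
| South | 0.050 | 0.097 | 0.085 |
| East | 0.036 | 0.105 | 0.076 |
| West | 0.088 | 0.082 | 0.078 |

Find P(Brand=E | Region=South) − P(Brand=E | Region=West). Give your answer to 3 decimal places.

0.052

P(Region=South) = 0.050 + 0.097 + 0.085 = 0.232; P(Brand=E | Region=South) = 0.085/0.232 = 0.3664.
P(Region=West) = 0.088 + 0.082 + 0.078 = 0.248; P(Brand=E | Region=West) = 0.078/0.248 = 0.3145.
Difference = 0.052.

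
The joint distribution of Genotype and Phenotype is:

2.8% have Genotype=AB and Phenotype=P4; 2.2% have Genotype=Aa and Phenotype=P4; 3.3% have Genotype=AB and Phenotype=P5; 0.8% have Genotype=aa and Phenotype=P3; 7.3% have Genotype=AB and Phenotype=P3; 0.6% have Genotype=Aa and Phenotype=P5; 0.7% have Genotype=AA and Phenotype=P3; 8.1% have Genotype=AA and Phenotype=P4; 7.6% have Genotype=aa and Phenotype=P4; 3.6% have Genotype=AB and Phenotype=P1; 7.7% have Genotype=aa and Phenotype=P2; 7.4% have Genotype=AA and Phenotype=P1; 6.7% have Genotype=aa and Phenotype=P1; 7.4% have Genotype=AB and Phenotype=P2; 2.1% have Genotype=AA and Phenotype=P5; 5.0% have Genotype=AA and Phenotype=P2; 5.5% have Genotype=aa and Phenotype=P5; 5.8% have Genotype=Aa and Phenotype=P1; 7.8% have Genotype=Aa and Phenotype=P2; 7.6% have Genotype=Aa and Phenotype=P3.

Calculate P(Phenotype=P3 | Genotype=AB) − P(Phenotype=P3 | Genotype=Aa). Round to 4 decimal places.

-0.0175

P(Genotype=AB) = 0.036 + 0.074 + 0.073 + 0.028 + 0.033 = 0.244; P(Phenotype=P3 | Genotype=AB) = 0.073/0.244 = 0.29918.
P(Genotype=Aa) = 0.058 + 0.078 + 0.076 + 0.022 + 0.006 = 0.240; P(Phenotype=P3 | Genotype=Aa) = 0.076/0.240 = 0.31667.
Difference = -0.0175.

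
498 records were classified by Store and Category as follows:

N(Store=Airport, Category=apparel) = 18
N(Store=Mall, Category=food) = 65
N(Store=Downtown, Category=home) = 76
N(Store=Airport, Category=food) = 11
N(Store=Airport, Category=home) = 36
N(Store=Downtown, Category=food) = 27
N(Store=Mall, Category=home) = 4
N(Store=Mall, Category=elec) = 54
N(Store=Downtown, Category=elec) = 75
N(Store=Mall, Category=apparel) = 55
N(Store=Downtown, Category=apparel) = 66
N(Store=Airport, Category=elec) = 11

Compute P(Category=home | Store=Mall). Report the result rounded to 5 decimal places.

Total with Store=Mall: 65 + 55 + 54 + 4 = 178.
P(Category=home | Store=Mall) = 4/178 = 0.02247.

0.02247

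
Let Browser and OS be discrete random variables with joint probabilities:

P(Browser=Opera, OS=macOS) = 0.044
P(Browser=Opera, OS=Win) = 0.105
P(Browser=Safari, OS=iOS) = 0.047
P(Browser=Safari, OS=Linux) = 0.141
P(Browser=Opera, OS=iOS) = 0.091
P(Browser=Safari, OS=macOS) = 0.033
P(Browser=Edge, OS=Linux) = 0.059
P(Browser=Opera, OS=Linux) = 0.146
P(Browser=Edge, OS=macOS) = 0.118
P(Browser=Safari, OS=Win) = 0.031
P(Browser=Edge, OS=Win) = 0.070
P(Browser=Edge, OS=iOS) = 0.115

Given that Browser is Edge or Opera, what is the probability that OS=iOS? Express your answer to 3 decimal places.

0.275

P(Browser=Edge) = 0.070 + 0.118 + 0.059 + 0.115 = 0.362.
P(Browser=Opera) = 0.105 + 0.044 + 0.146 + 0.091 = 0.386.
P(Browser ∈ {Edge, Opera}) = 0.362 + 0.386 = 0.748; P(OS=iOS, Browser ∈ {Edge, Opera}) = 0.115 + 0.091 = 0.206.
P(OS=iOS | Browser ∈ {Edge, Opera}) = 0.206/0.748 = 0.275.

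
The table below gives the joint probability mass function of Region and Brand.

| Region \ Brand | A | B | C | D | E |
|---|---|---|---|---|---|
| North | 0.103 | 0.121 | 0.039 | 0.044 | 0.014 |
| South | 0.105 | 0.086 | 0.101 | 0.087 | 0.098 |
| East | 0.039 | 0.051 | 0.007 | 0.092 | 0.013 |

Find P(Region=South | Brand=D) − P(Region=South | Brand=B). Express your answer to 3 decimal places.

0.057

P(Brand=D) = 0.044 + 0.087 + 0.092 = 0.223; P(Region=South | Brand=D) = 0.087/0.223 = 0.3901.
P(Brand=B) = 0.121 + 0.086 + 0.051 = 0.258; P(Region=South | Brand=B) = 0.086/0.258 = 0.3333.
Difference = 0.057.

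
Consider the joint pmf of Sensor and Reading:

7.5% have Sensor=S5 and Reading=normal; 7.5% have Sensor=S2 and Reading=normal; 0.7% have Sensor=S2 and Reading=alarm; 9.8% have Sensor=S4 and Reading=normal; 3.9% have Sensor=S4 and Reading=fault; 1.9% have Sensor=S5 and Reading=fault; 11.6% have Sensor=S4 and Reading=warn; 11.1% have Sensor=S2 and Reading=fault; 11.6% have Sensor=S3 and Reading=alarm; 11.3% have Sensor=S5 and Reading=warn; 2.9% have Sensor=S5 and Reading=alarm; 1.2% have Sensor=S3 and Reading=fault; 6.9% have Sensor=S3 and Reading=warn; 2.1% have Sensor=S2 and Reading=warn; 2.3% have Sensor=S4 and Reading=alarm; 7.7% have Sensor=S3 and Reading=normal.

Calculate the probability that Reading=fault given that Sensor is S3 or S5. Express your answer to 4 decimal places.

0.0608

P(Sensor=S3) = 0.077 + 0.069 + 0.116 + 0.012 = 0.274.
P(Sensor=S5) = 0.075 + 0.113 + 0.029 + 0.019 = 0.236.
P(Sensor ∈ {S3, S5}) = 0.274 + 0.236 = 0.510; P(Reading=fault, Sensor ∈ {S3, S5}) = 0.012 + 0.019 = 0.031.
P(Reading=fault | Sensor ∈ {S3, S5}) = 0.031/0.510 = 0.0608.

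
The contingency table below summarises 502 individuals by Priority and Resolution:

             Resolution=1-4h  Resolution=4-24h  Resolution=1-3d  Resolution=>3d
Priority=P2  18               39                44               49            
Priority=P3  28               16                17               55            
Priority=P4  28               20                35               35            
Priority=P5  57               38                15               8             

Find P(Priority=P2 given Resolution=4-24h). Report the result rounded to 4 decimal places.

Total with Resolution=4-24h: 39 + 16 + 20 + 38 = 113.
P(Priority=P2 | Resolution=4-24h) = 39/113 = 0.3451.

0.3451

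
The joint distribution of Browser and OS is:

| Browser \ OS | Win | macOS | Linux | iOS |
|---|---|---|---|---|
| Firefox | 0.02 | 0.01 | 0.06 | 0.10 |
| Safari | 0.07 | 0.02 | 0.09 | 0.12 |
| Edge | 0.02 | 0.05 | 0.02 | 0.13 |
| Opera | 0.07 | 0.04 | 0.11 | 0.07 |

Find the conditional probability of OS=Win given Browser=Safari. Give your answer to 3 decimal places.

P(Browser=Safari) = 0.07 + 0.02 + 0.09 + 0.12 = 0.30.
P(OS=Win | Browser=Safari) = 0.07/0.30 = 0.233.

0.233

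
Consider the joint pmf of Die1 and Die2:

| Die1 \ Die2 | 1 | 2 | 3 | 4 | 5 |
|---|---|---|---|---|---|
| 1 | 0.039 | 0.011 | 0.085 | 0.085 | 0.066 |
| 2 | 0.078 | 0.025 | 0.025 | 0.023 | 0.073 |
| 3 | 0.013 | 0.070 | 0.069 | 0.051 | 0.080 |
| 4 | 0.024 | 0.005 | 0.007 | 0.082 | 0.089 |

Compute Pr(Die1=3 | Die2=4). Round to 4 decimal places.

0.2116

P(Die2=4) = 0.085 + 0.023 + 0.051 + 0.082 = 0.241.
P(Die1=3 | Die2=4) = 0.051/0.241 = 0.2116.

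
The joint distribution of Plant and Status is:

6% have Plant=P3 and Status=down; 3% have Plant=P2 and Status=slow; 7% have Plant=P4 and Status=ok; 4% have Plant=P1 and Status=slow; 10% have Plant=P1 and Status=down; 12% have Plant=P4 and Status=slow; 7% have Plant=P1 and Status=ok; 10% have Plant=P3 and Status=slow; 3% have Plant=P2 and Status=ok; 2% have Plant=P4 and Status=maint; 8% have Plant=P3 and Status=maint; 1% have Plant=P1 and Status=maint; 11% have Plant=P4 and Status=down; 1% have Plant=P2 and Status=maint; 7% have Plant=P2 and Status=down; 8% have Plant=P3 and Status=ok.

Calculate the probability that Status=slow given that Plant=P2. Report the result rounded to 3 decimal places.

0.214

P(Plant=P2) = 0.03 + 0.03 + 0.07 + 0.01 = 0.14.
P(Status=slow | Plant=P2) = 0.03/0.14 = 0.214.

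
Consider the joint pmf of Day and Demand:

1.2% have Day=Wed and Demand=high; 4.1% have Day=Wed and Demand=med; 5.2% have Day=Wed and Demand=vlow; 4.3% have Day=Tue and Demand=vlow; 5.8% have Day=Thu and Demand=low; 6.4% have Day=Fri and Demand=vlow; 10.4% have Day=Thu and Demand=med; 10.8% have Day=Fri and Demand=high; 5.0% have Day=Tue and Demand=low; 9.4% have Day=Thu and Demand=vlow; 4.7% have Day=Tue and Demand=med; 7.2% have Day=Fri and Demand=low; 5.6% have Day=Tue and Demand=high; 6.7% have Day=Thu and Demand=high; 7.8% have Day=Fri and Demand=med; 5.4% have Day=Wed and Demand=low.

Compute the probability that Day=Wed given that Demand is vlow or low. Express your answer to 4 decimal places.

0.2177

P(Demand=vlow) = 0.043 + 0.052 + 0.094 + 0.064 = 0.253.
P(Demand=low) = 0.050 + 0.054 + 0.058 + 0.072 = 0.234.
P(Demand ∈ {vlow, low}) = 0.253 + 0.234 = 0.487; P(Day=Wed, Demand ∈ {vlow, low}) = 0.052 + 0.054 = 0.106.
P(Day=Wed | Demand ∈ {vlow, low}) = 0.106/0.487 = 0.2177.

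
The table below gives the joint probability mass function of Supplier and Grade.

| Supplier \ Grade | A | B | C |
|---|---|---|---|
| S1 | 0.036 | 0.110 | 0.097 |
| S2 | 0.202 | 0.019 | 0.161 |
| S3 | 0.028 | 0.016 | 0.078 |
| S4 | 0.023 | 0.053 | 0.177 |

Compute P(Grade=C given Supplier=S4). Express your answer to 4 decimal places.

P(Supplier=S4) = 0.023 + 0.053 + 0.177 = 0.253.
P(Grade=C | Supplier=S4) = 0.177/0.253 = 0.6996.

0.6996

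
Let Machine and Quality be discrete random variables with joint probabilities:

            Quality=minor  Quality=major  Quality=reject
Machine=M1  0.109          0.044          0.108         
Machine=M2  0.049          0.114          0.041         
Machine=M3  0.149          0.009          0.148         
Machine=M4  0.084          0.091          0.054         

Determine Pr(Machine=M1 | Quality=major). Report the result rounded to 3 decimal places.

0.171

P(Quality=major) = 0.044 + 0.114 + 0.009 + 0.091 = 0.258.
P(Machine=M1 | Quality=major) = 0.044/0.258 = 0.171.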